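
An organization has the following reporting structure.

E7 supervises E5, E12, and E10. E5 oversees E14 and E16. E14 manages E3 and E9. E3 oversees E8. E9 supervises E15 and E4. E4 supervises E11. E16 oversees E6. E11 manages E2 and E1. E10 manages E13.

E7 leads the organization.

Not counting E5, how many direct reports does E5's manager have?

E5 reports to E7. E7's other direct reports are E12, E10 — 2 peers.

2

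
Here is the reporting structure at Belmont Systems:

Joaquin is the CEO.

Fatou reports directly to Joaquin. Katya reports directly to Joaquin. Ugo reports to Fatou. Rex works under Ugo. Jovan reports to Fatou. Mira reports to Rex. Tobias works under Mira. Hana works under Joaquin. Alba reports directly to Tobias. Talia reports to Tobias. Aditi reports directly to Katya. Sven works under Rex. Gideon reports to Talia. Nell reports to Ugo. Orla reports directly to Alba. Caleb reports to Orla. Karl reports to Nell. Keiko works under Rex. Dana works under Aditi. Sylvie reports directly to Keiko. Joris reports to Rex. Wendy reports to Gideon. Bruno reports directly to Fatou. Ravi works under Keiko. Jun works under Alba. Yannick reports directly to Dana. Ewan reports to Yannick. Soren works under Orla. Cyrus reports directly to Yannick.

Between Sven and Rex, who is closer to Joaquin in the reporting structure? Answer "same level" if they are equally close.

Sven is 4 levels below Joaquin; Rex is 3. Rex is higher.

Rex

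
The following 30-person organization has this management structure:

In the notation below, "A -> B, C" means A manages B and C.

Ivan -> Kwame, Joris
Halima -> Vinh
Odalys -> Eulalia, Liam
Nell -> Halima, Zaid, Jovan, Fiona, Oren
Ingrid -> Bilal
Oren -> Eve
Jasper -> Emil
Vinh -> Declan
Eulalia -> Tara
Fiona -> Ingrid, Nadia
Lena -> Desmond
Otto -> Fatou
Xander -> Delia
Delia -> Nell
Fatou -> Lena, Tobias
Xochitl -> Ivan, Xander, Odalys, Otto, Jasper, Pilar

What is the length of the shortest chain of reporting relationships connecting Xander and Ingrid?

Ingrid is in Xander's organization: the chain from Ingrid up to Xander is Ingrid → Fiona → Nell → Delia → Xander, which is 4 links.

4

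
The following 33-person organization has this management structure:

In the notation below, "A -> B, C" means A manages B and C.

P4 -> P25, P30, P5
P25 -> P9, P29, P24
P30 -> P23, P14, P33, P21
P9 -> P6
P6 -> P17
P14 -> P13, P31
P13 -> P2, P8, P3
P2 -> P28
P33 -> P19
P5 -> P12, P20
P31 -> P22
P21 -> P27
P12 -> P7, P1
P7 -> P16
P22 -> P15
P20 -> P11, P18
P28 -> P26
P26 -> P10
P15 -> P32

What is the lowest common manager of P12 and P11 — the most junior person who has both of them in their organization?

P12's chain of managers is P5, P4. P11's chain of managers is P20, P5, P4. The first manager that appears in both chains is P5.

P5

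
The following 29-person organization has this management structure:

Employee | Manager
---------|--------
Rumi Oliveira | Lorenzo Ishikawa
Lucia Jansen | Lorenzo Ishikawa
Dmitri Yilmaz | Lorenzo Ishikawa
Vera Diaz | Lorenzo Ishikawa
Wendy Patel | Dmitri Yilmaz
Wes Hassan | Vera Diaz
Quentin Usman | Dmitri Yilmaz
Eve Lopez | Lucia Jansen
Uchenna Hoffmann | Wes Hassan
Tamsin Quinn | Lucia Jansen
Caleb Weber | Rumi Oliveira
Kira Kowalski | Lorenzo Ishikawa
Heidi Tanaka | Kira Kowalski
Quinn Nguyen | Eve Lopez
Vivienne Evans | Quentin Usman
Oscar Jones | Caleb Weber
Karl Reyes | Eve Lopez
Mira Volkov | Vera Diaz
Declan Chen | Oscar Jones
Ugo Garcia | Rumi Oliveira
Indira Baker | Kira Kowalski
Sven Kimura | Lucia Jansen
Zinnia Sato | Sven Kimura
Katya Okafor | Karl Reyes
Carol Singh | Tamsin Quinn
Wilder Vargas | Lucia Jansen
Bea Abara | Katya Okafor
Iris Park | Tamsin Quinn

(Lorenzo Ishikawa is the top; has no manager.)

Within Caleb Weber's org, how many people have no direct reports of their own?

The only person in Caleb Weber's organization with no one reporting to them is Declan Chen. That is 1.

1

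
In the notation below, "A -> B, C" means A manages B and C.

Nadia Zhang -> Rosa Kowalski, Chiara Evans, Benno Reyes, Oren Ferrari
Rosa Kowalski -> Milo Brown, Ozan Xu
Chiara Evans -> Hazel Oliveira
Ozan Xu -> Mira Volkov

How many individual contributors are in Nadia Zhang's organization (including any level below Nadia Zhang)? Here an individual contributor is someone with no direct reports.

The people in Nadia Zhang's organization with no one reporting to them are Oren Ferrari, Benno Reyes, Hazel Oliveira, Mira Volkov, Milo Brown. That is 5.

5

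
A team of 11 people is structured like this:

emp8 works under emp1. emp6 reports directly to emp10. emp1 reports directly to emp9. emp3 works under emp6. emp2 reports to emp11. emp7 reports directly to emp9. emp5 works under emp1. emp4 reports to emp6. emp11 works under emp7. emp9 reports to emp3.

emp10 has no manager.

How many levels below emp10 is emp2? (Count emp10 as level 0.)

6

Chain from emp2 up to emp10: emp2 → emp11 → emp7 → emp9 → emp3 → emp6 → emp10. That is 6 steps up, so emp2 is 6 levels below emp10.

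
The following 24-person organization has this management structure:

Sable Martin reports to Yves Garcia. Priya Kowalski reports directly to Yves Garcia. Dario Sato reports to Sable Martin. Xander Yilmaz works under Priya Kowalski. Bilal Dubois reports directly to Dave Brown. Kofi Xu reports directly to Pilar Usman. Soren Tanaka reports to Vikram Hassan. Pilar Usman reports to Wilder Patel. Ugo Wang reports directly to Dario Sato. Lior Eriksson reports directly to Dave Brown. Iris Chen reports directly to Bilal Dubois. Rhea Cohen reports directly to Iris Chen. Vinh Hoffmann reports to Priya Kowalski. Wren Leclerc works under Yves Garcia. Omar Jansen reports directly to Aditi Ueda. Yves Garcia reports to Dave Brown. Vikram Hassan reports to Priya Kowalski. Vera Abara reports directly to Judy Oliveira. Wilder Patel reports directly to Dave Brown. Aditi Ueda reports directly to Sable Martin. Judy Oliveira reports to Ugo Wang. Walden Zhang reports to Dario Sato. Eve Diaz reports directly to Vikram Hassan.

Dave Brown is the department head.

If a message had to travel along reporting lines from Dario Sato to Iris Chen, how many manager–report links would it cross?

5

Dario Sato is 3 levels below Dave Brown, and Iris Chen is 2 levels below Dave Brown (their lowest common manager). The shortest path runs up from Dario Sato to Dave Brown and back down to Iris Chen: 3 + 2 = 5 links.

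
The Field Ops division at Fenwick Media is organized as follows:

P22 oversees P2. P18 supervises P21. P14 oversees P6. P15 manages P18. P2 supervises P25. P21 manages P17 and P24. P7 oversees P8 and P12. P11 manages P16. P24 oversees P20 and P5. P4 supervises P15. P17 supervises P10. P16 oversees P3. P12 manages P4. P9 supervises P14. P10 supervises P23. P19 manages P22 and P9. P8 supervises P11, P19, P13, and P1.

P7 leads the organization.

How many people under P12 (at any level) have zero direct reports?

The people in P12's organization with no one reporting to them are P5, P20, P23. That is 3.

3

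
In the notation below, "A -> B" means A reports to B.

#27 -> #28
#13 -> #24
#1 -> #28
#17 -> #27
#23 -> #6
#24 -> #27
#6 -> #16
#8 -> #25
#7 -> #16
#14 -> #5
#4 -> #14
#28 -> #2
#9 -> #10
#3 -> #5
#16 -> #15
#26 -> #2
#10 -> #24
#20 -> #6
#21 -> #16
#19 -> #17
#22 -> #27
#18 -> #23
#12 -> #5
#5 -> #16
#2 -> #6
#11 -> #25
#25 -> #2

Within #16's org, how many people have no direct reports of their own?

15

The people in #16's organization with no one reporting to them are #21, #7, #20, #26, #11, #8, #1, #22, #19, #13, #9, #18, #3, #12, #4. That is 15.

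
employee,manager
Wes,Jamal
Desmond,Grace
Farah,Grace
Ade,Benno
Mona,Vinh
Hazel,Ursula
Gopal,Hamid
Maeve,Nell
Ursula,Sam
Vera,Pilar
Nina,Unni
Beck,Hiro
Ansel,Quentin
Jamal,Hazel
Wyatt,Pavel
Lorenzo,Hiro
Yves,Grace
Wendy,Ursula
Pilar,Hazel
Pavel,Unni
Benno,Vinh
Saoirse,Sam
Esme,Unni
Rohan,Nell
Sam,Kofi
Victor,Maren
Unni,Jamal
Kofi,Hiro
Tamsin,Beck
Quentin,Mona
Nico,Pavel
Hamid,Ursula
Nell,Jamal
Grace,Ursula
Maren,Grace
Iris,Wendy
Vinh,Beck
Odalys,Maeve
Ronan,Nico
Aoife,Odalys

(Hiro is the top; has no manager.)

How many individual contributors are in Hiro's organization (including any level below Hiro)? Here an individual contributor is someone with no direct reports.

The people in Hiro's organization with no one reporting to them are Lorenzo, Tamsin, Ade, Ansel, Gopal, Iris, Desmond, Farah, Yves, Victor, Vera, Rohan, Aoife, Wes, Esme, Nina, Wyatt, Ronan, Saoirse. That is 19.

19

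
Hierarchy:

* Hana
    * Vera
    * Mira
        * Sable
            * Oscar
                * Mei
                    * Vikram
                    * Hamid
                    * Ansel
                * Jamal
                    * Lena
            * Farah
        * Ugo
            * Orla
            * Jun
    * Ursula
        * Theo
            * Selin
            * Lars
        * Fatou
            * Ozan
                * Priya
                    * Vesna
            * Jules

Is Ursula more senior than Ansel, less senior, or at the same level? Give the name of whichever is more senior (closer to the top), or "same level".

Ursula is 1 level below Hana; Ansel is 5. Ursula is higher.

Ursula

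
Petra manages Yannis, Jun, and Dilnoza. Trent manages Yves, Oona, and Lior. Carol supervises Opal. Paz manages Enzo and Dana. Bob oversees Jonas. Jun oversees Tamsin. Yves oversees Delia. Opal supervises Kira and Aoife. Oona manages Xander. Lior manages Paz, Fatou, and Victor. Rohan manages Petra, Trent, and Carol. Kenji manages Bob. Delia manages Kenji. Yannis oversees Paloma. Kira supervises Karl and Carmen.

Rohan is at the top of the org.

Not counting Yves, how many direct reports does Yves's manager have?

Yves reports to Trent. Trent's other direct reports are Oona, Lior — 2 peers.

2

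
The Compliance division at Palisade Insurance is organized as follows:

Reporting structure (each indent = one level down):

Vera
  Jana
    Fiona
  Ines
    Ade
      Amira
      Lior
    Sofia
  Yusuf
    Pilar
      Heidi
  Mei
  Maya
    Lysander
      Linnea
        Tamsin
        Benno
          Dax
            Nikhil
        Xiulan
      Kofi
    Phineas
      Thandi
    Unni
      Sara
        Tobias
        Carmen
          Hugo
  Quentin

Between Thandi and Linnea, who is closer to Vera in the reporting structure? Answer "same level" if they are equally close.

Both Thandi and Linnea are 3 levels below Vera.

same level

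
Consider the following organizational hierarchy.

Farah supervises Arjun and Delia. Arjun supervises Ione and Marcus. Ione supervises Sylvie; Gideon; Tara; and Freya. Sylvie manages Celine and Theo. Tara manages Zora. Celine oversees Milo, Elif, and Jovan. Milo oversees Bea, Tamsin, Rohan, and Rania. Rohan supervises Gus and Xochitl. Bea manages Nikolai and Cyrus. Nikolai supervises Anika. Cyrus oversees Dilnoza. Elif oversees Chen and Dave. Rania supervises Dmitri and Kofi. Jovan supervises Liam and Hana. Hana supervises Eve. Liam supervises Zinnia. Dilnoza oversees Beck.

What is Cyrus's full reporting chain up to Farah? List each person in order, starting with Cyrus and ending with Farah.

Cyrus reports to Bea. Bea reports to Milo. Milo reports to Celine. Celine reports to Sylvie. Sylvie reports to Ione. Ione reports to Arjun. Arjun reports to Farah. Farah is at the top.

Cyrus -> Bea -> Milo -> Celine -> Sylvie -> Ione -> Arjun -> Farah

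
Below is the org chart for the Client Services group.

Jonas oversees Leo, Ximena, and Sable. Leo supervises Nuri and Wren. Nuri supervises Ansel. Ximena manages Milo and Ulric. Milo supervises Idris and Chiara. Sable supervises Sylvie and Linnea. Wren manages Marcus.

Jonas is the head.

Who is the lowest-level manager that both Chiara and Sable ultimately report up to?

Jonas

Chiara's chain of managers is Milo, Ximena, Jonas. Sable's chain of managers is Jonas. The first manager that appears in both chains is Jonas.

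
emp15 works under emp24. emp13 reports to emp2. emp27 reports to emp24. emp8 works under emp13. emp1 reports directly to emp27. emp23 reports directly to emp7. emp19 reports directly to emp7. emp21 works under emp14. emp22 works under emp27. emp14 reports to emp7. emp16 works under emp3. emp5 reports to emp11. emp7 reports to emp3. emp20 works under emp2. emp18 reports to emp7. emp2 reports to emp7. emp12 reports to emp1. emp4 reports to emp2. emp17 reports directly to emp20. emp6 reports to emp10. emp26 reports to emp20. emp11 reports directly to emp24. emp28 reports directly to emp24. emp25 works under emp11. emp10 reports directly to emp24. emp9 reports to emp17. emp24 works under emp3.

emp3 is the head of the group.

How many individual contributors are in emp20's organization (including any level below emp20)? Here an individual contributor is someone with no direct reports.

2

The people in emp20's organization with no one reporting to them are emp26, emp9. That is 2.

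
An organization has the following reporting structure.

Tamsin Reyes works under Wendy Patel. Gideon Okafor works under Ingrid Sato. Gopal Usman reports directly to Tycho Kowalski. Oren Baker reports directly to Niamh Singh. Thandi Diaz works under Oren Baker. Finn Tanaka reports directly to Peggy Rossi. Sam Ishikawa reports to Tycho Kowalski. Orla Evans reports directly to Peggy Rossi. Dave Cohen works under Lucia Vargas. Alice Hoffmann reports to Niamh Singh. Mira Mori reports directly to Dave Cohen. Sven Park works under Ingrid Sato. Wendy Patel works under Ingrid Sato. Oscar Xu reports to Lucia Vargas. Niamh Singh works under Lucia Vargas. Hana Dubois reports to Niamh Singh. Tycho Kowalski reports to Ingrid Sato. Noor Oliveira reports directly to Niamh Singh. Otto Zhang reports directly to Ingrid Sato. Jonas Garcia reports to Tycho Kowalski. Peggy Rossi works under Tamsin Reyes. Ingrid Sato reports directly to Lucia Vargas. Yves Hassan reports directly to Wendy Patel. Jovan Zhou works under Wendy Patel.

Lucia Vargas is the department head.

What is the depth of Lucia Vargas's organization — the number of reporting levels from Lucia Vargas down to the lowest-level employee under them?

5

The longest chain under Lucia Vargas runs Lucia Vargas → Ingrid Sato → Wendy Patel → Tamsin Reyes → Peggy Rossi → Orla Evans, which is 5 levels below Lucia Vargas.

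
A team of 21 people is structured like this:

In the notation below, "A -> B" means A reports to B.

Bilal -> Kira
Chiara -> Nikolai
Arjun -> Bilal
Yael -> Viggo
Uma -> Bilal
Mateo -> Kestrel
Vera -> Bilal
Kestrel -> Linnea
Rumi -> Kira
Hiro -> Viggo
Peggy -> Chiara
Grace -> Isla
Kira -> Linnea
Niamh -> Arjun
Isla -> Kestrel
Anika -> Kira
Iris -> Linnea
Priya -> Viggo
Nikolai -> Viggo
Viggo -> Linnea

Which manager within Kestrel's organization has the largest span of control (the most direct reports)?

Kestrel

Direct-report counts within Kestrel's organization: Kestrel has 2; Isla has 1. The largest is 2, held by Kestrel.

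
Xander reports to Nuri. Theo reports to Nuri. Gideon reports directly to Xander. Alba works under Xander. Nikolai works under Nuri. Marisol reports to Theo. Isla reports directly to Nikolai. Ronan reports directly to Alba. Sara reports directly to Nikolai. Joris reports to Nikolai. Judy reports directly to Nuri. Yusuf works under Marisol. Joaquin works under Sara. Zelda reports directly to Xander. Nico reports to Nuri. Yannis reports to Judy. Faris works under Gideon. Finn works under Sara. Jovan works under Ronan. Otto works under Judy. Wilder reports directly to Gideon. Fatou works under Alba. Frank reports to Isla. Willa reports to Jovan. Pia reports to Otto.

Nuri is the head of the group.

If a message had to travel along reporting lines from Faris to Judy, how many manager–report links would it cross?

4

Faris is 3 levels below Nuri, and Judy is 1 level below Nuri (their lowest common manager). The shortest path runs up from Faris to Nuri and back down to Judy: 3 + 1 = 4 links.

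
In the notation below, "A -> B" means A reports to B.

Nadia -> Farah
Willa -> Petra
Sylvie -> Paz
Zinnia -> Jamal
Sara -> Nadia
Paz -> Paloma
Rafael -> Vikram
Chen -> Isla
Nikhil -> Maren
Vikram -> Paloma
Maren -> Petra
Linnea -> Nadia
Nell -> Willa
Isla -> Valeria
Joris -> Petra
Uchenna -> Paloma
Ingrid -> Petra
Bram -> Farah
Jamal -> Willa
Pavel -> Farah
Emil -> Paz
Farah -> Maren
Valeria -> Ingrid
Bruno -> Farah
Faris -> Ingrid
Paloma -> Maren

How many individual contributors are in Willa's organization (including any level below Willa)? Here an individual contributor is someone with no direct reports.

The people in Willa's organization with no one reporting to them are Nell, Zinnia. That is 2.

2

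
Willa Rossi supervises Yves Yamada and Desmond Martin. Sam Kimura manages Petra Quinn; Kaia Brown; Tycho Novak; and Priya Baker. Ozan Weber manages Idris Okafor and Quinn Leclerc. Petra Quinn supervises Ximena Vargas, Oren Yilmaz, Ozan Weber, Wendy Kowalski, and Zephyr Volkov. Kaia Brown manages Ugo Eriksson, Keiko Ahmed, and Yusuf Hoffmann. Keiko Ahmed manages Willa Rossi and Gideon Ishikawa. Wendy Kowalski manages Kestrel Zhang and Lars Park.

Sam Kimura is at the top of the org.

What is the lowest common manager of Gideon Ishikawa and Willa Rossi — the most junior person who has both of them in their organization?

Gideon Ishikawa's chain of managers is Keiko Ahmed, Kaia Brown, Sam Kimura. Willa Rossi's chain of managers is Keiko Ahmed, Kaia Brown, Sam Kimura. The first manager that appears in both chains is Keiko Ahmed.

Keiko Ahmed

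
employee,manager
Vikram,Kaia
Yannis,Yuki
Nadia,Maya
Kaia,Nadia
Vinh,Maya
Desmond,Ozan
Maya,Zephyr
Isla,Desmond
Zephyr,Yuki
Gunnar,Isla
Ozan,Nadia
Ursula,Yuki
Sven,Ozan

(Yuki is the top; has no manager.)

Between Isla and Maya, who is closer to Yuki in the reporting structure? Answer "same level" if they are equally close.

Maya

Isla is 6 levels below Yuki; Maya is 2. Maya is higher.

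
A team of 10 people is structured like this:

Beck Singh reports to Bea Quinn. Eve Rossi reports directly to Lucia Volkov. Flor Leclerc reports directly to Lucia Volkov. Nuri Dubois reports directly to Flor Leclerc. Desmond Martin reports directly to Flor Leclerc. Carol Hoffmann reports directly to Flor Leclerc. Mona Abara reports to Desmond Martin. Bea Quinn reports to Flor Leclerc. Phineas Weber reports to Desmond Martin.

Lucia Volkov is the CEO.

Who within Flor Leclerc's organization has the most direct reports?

Direct-report counts within Flor Leclerc's organization: Flor Leclerc has 4; Desmond Martin has 2; Bea Quinn has 1. The largest is 4, held by Flor Leclerc.

Flor Leclerc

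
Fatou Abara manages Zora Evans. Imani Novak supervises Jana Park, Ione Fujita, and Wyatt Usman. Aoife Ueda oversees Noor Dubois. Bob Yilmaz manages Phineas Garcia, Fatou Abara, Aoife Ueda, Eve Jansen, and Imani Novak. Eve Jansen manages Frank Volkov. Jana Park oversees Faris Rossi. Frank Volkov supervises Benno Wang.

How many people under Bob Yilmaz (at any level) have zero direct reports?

The people in Bob Yilmaz's organization with no one reporting to them are Phineas Garcia, Benno Wang, Noor Dubois, Zora Evans, Wyatt Usman, Ione Fujita, Faris Rossi. That is 7.

7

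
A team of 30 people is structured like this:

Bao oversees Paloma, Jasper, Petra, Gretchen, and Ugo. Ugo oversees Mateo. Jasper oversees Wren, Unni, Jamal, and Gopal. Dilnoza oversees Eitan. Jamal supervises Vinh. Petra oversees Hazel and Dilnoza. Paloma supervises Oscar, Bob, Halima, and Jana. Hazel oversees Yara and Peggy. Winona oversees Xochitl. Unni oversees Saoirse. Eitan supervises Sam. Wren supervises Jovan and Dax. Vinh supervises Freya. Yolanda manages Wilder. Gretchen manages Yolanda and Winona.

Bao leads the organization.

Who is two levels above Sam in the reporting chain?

Sam reports to Eitan, and Eitan reports to Dilnoza. So Sam's skip-level manager is Dilnoza.

Dilnoza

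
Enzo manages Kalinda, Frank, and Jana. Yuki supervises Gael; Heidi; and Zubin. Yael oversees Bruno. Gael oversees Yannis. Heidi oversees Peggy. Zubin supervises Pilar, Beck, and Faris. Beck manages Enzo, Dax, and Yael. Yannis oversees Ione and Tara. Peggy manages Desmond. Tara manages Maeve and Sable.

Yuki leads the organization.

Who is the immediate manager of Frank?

Frank reports directly to Enzo.

Enzo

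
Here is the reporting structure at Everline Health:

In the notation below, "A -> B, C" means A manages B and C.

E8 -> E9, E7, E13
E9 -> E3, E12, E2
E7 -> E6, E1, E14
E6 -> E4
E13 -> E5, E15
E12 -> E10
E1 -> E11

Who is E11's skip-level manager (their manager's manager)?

E11 reports to E1, and E1 reports to E7. So E11's skip-level manager is E7.

E7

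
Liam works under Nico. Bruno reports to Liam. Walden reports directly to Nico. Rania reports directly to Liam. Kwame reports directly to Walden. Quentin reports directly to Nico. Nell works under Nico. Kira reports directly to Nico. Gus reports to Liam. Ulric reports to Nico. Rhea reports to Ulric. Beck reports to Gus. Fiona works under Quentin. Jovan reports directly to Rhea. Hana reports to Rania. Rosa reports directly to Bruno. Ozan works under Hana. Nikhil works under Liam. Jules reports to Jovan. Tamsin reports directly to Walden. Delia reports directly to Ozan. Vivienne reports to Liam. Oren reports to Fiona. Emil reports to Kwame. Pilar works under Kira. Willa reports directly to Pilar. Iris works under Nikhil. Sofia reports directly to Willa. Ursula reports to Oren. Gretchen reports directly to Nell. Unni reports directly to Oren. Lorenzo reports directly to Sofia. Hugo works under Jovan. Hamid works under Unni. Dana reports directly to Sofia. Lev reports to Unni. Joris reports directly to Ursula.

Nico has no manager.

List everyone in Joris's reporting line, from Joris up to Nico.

Joris -> Ursula -> Oren -> Fiona -> Quentin -> Nico

Joris reports to Ursula. Ursula reports to Oren. Oren reports to Fiona. Fiona reports to Quentin. Quentin reports to Nico. Nico is at the top.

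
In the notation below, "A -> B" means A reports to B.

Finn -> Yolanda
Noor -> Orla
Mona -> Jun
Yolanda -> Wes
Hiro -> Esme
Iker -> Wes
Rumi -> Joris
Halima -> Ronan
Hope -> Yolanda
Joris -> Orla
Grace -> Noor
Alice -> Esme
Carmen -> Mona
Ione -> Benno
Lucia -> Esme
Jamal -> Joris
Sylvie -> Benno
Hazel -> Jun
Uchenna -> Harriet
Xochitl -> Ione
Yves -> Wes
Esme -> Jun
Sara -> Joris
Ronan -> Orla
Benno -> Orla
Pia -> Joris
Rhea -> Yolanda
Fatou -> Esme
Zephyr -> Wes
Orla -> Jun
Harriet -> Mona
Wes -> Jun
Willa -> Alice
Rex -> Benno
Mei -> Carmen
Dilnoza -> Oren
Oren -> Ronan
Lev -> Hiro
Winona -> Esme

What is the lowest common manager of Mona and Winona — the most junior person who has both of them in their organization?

Jun

Mona's chain of managers is Jun. Winona's chain of managers is Esme, Jun. The first manager that appears in both chains is Jun.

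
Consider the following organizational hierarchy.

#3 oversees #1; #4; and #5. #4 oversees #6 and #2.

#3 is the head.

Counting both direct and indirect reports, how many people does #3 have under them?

5

#3 directly manages #1, #4, #5. #1 has no reports. Under #4: #6, #2 (2). #5 has no reports. So #3's organization is 3 direct reports plus everyone under them: 1 + 3 + 1 = 5.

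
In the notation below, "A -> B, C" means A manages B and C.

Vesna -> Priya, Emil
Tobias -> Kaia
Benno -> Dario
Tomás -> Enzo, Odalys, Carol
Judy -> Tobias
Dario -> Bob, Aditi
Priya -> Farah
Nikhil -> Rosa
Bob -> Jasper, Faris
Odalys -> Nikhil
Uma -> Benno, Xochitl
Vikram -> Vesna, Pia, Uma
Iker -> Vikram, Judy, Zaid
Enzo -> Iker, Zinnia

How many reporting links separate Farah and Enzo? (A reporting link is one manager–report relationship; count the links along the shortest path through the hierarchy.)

5

Farah is in Enzo's organization: the chain from Farah up to Enzo is Farah → Priya → Vesna → Vikram → Iker → Enzo, which is 5 links.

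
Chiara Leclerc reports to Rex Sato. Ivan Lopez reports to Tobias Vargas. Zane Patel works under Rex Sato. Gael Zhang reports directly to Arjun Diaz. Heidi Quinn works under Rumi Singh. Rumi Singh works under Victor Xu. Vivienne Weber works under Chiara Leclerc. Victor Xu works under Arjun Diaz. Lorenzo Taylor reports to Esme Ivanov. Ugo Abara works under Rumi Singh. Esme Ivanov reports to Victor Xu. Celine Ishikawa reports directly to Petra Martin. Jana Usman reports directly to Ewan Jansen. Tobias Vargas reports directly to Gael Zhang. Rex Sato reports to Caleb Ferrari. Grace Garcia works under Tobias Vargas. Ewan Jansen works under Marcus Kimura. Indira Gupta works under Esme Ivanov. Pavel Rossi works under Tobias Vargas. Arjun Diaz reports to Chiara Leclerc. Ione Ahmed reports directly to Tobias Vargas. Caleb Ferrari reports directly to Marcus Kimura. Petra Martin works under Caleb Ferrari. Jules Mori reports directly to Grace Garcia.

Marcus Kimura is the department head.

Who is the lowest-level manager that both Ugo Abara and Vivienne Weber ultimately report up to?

Ugo Abara's chain of managers is Rumi Singh, Victor Xu, Arjun Diaz, Chiara Leclerc, Rex Sato, Caleb Ferrari, Marcus Kimura. Vivienne Weber's chain of managers is Chiara Leclerc, Rex Sato, Caleb Ferrari, Marcus Kimura. The first manager that appears in both chains is Chiara Leclerc.

Chiara Leclerc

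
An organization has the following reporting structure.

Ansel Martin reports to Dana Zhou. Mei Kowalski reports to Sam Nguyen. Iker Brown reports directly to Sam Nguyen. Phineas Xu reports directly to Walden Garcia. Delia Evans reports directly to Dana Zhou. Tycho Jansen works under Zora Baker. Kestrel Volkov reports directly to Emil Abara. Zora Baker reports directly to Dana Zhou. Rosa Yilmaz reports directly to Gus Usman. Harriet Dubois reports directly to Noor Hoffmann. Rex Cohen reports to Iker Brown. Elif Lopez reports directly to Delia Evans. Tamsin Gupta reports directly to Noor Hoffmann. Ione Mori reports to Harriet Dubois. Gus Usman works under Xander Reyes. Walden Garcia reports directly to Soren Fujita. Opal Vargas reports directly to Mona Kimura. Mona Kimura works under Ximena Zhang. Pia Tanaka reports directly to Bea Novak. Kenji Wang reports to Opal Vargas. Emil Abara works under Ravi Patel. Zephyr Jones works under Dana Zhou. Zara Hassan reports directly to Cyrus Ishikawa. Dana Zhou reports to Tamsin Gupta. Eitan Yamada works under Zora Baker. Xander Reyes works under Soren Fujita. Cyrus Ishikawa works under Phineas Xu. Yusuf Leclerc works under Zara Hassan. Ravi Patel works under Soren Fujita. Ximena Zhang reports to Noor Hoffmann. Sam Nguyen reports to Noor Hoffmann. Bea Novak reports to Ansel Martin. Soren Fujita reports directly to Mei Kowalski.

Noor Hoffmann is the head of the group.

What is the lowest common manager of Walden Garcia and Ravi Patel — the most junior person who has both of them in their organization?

Soren Fujita

Walden Garcia's chain of managers is Soren Fujita, Mei Kowalski, Sam Nguyen, Noor Hoffmann. Ravi Patel's chain of managers is Soren Fujita, Mei Kowalski, Sam Nguyen, Noor Hoffmann. The first manager that appears in both chains is Soren Fujita.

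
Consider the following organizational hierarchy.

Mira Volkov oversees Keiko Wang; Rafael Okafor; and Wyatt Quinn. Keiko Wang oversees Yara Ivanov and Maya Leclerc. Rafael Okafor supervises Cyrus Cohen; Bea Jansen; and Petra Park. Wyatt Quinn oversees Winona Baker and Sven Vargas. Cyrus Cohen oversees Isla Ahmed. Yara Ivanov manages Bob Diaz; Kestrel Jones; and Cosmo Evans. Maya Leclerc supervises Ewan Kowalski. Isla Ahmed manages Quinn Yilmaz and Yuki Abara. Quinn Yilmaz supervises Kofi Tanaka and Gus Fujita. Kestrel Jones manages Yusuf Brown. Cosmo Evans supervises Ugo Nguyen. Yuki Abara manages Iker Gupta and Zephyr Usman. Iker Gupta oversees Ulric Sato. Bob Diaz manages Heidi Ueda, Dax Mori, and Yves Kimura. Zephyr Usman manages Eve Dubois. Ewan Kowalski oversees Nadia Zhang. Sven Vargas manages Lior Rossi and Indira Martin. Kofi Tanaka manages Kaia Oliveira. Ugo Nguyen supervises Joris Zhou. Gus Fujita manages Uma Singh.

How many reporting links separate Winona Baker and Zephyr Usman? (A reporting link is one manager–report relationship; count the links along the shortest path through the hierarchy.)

7

Winona Baker is 2 levels below Mira Volkov, and Zephyr Usman is 5 levels below Mira Volkov (their lowest common manager). The shortest path runs up from Winona Baker to Mira Volkov and back down to Zephyr Usman: 2 + 5 = 7 links.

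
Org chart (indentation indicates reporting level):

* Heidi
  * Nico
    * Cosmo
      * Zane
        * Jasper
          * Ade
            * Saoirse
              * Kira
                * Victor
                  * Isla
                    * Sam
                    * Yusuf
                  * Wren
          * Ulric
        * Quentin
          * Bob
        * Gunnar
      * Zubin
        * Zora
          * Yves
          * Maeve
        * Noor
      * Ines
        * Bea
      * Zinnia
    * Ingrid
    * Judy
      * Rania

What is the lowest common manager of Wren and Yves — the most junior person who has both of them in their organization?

Wren's chain of managers is Victor, Kira, Saoirse, Ade, Jasper, Zane, Cosmo, Nico, Heidi. Yves's chain of managers is Zora, Zubin, Cosmo, Nico, Heidi. The first manager that appears in both chains is Cosmo.

Cosmo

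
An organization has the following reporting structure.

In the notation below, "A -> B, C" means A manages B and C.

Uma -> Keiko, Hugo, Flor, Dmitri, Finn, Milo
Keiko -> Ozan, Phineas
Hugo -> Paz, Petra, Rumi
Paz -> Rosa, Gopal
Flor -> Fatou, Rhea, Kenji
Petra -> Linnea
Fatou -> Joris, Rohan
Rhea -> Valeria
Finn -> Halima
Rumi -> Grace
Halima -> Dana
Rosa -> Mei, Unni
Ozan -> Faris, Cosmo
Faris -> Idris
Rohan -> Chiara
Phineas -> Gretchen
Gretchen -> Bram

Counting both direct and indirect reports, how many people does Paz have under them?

4

Paz directly manages Rosa, Gopal. Under Rosa: Unni, Mei (2). Gopal has no reports. So Paz's organization is 2 direct reports plus everyone under them: 3 + 1 = 4.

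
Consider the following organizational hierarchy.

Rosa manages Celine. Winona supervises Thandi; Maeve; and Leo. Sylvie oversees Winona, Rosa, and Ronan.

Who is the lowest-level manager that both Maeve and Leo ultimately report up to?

Maeve's chain of managers is Winona, Sylvie. Leo's chain of managers is Winona, Sylvie. The first manager that appears in both chains is Winona.

Winona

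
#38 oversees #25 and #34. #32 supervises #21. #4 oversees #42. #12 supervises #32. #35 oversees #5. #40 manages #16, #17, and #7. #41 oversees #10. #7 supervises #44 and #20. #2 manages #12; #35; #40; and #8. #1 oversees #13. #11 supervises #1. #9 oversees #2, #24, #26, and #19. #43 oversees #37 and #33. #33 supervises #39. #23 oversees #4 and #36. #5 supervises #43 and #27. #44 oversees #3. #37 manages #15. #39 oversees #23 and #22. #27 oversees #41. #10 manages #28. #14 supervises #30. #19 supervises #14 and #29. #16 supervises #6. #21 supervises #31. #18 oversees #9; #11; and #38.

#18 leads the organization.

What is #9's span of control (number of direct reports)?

4

#9 directly manages #2, #19, #24, #26. That is 4 direct reports.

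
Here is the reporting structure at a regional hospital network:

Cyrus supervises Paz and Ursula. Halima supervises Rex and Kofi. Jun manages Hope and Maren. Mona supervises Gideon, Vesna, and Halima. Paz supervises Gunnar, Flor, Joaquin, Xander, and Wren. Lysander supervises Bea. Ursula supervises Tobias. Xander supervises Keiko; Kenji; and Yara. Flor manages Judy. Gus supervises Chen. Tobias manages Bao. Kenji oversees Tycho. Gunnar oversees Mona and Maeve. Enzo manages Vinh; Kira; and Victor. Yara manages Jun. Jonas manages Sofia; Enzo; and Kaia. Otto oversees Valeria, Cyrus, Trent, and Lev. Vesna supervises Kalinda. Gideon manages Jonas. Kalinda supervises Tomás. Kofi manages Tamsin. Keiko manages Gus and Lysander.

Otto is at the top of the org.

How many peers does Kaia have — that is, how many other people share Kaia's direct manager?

2

Kaia reports to Jonas. Jonas's other direct reports are Enzo, Sofia — 2 peers.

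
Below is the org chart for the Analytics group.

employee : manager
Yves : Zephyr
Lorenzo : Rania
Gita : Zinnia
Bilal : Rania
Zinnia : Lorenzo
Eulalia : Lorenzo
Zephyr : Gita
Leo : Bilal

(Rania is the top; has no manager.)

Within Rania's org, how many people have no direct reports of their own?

The people in Rania's organization with no one reporting to them are Leo, Eulalia, Yves. That is 3.

3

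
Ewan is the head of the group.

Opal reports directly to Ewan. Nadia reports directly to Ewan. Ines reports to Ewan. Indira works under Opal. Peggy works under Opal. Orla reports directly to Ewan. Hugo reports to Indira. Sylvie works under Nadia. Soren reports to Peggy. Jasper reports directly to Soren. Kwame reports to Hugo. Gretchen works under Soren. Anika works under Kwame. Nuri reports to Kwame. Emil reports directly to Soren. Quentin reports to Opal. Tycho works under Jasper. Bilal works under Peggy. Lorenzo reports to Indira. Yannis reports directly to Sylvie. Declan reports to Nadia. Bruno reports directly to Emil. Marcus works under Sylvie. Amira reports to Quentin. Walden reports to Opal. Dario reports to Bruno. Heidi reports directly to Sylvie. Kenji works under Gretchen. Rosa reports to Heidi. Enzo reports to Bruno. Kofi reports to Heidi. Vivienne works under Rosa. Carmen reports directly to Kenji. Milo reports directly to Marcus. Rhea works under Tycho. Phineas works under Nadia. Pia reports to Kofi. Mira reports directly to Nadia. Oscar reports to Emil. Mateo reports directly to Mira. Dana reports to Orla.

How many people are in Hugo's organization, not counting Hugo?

3

Hugo directly manages Kwame. Under Kwame: Nuri, Anika (2). That's 3 in total.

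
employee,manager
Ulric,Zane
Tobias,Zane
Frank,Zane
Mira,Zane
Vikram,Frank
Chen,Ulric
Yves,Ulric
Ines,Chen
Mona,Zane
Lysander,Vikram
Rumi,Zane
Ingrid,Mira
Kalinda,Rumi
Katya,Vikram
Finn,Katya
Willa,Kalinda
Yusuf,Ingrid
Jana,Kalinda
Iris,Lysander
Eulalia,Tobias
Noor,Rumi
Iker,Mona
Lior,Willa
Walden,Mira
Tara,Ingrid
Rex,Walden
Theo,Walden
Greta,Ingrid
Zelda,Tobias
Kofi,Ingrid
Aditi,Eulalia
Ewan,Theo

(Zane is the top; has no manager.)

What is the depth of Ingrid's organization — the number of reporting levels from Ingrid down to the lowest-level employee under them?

The longest chain under Ingrid runs Ingrid → Kofi, which is 1 level below Ingrid.

1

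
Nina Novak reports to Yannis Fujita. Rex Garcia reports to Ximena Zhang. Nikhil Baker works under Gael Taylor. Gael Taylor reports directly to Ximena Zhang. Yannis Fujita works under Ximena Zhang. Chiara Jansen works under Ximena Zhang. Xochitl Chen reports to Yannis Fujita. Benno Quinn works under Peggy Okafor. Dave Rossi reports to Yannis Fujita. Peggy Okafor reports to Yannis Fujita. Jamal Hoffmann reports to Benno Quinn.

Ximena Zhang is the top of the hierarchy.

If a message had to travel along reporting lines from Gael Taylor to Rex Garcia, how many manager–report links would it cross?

2

Gael Taylor is 1 level below Ximena Zhang, and Rex Garcia is 1 level below Ximena Zhang (their lowest common manager). The shortest path runs up from Gael Taylor to Ximena Zhang and back down to Rex Garcia: 1 + 1 = 2 links.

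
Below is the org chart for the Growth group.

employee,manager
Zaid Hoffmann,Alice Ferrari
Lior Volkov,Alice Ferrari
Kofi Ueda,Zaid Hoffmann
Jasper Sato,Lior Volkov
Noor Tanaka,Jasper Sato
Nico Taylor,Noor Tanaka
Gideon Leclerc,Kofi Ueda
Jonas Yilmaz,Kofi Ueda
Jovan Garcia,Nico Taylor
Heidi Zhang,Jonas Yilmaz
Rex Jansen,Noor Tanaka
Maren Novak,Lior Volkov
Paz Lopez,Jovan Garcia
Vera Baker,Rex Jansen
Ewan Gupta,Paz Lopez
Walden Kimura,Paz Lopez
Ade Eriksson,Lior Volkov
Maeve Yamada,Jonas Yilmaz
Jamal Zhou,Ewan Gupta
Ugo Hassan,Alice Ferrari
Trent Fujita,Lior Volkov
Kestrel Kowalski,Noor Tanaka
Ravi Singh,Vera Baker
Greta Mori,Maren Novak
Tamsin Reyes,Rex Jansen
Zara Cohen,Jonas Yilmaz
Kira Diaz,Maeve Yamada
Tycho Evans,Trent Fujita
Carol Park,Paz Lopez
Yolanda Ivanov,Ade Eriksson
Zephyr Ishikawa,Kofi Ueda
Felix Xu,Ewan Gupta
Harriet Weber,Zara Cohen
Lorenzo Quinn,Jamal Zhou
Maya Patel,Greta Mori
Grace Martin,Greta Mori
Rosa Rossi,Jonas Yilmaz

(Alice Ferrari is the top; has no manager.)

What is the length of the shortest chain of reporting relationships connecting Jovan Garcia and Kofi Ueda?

7

Jovan Garcia is 5 levels below Alice Ferrari, and Kofi Ueda is 2 levels below Alice Ferrari (their lowest common manager). The shortest path runs up from Jovan Garcia to Alice Ferrari and back down to Kofi Ueda: 5 + 2 = 7 links.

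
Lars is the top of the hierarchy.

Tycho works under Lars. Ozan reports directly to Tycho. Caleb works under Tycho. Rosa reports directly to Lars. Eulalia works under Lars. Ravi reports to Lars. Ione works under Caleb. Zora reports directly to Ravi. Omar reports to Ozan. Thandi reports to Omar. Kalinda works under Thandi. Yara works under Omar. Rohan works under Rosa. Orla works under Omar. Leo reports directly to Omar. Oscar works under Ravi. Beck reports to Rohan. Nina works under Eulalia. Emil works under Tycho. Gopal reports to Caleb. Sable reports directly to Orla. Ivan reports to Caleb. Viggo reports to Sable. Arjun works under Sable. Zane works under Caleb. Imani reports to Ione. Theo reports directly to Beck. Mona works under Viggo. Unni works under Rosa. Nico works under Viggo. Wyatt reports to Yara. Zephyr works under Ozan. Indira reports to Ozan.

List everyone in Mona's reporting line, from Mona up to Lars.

Mona reports to Viggo. Viggo reports to Sable. Sable reports to Orla. Orla reports to Omar. Omar reports to Ozan. Ozan reports to Tycho. Tycho reports to Lars. Lars is at the top.

Mona -> Viggo -> Sable -> Orla -> Omar -> Ozan -> Tycho -> Lars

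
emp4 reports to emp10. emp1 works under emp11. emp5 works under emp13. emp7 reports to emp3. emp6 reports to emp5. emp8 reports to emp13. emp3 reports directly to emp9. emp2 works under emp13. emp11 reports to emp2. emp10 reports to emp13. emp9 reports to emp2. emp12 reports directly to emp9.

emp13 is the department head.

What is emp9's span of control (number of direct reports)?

2

emp9 directly manages emp3, emp12. That is 2 direct reports.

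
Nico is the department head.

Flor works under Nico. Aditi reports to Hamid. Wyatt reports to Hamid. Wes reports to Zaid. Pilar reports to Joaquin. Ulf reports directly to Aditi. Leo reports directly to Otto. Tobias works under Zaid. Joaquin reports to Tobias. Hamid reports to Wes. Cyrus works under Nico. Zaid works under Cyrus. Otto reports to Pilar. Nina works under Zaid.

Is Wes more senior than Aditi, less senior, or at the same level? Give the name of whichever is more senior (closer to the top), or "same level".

Wes is 3 levels below Nico; Aditi is 5. Wes is higher.

Wes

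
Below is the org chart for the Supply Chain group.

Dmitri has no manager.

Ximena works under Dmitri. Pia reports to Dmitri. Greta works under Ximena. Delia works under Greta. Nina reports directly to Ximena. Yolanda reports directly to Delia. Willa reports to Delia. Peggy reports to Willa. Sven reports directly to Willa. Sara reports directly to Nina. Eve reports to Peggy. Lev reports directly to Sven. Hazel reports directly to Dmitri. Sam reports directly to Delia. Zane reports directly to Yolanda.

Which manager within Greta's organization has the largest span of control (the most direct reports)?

Delia

Direct-report counts within Greta's organization: Greta has 1; Delia has 3; Willa has 2; Sven has 1; Peggy has 1; Yolanda has 1. The largest is 3, held by Delia.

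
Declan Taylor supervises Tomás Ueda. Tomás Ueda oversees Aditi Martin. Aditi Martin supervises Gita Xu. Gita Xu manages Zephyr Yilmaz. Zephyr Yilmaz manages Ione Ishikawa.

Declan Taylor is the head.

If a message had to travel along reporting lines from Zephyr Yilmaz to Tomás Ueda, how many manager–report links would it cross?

3

Zephyr Yilmaz is in Tomás Ueda's organization: the chain from Zephyr Yilmaz up to Tomás Ueda is Zephyr Yilmaz → Gita Xu → Aditi Martin → Tomás Ueda, which is 3 links.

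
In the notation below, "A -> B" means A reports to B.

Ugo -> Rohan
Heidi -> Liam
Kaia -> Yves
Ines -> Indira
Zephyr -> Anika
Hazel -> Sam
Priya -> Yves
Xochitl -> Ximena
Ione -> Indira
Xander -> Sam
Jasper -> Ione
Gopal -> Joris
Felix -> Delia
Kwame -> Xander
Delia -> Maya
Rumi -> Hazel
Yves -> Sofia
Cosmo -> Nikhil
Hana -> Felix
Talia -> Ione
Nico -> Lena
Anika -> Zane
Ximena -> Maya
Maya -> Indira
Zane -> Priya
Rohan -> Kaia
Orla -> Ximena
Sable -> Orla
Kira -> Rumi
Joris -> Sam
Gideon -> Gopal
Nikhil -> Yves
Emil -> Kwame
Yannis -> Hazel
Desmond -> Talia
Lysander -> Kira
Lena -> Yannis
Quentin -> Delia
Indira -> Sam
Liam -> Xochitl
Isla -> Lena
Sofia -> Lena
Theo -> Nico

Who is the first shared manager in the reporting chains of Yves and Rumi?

Hazel

Yves's chain of managers is Sofia, Lena, Yannis, Hazel, Sam. Rumi's chain of managers is Hazel, Sam. The first manager that appears in both chains is Hazel.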